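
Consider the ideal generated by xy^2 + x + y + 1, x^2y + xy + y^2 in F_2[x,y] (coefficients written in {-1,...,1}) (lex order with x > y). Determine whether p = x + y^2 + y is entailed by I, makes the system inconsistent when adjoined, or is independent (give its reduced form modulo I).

Adjoining x + y^2 + y makes the ideal the whole ring: the system is inconsistent.

First compute the reduced Gröbner basis of I by Buchberger's algorithm.
f_1 = xy^2 + x + y + 1, LT = xy^2.
f_2 = x^2y + xy + y^2, LT = x^2y.

S(f_1,f_2): lcm = x^2y^2. S = x^2 + xy^2 + xy + x + y^3.
  leading term x^2: no divisor's leading term divides it; move x^2 to the remainder.
  leading term xy^2: subtract (1)·f_1 from xy^2 + xy + x + y^3 → xy + y^3 + y + 1
  leading term xy: no divisor's leading term divides it; move xy to the remainder.
  leading term y^3: no divisor's leading term divides it; move y^3 to the remainder.
  leading term y: no divisor's leading term divides it; move y to the remainder.
  leading term 1: no divisor's leading term divides it; move 1 to the remainder.
  remainder x^2 + xy + y^3 + y + 1 ≠ 0; add h_3 = x^2 + xy + y^3 + y + 1 to the basis.

S(f_1,h_3): lcm = x^2y^2. S = x^2 + xy^3 + xy + x + y^5 + y^3 + y^2.
  leading term x^2: subtract (1)·h_3 from x^2 + xy^3 + xy + x + y^5 + y^3 + y^2 → xy^3 + x + y^5 + y^2 + y + 1
  leading term xy^3: subtract (y)·f_1 from xy^3 + x + y^5 + y^2 + y + 1 → xy + x + y^5 + 1
  leading term xy: no divisor's leading term divides it; move xy to the remainder.
  leading term x: no divisor's leading term divides it; move x to the remainder.
  leading term y^5: no divisor's leading term divides it; move y^5 to the remainder.
  leading term 1: no divisor's leading term divides it; move 1 to the remainder.
  remainder xy + x + y^5 + 1 ≠ 0; add h_4 = xy + x + y^5 + 1 to the basis.

S(f_2,h_3): lcm = x^2y. S = xy^2 + xy + y^4 + y.
  leading term xy^2: subtract (1)·f_1 from xy^2 + xy + y^4 + y → xy + x + y^4 + 1
  leading term xy: subtract (1)·h_4 from xy + x + y^4 + 1 → y^5 + y^4
  leading term y^5: no divisor's leading term divides it; move y^5 to the remainder.
  leading term y^4: no divisor's leading term divides it; move y^4 to the remainder.
  remainder y^5 + y^4 ≠ 0; add h_5 = y^5 + y^4 to the basis.

The other S-polynomials (S(f_1,h_4), S(f_2,h_4), S(h_3,h_4), S(f_1,h_5), S(f_2,h_5), S(h_3,h_5), S(h_4,h_5)) all reduce to 0 modulo the current basis, so we have a Gröbner basis.
Inter-reduce: drop elements whose leading term is divisible by another's, tail-reduce, and make monic.
Reduced Gröbner basis: {x^2 + x + y^4 + y^3 + y, xy + x + y^4 + 1, y^5 + y^4}.
Label its elements g_1 = x^2 + x + y^4 + y^3 + y, g_2 = xy + x + y^4 + 1, g_3 = y^5 + y^4.

Reduce p = x + y^2 + y modulo G:
  leading term x: no divisor's leading term divides it; move x to the remainder.
  leading term y^2: no divisor's leading term divides it; move y^2 to the remainder.
  leading term y: no divisor's leading term divides it; move y to the remainder.
  normal form = x + y^2 + y.
The normal form is nonzero, so p ∉ I. Since p minus its normal form lies in I, I + (p) = I + (r) where r = x + y^2 + y; decide whether this ideal is the whole ring.
Run Buchberger on G together with r (pairs among the g_i already reduce to 0 since G is a Gröbner basis):
g_1 = x^2 + x + y^4 + y^3 + y, LT = x^2.
g_2 = xy + x + y^4 + 1, LT = xy.
g_3 = y^5 + y^4, LT = y^5.
r = x + y^2 + y, LT = x.

S(g_1,r): lcm = x^2. S = xy^2 + xy + x + y^4 + y^3 + y.
  leading term xy^2: subtract (y)·g_2 from xy^2 + xy + x + y^4 + y^3 + y → x + y^5 + y^4 + y^3
  leading term x: subtract (1)·r from x + y^5 + y^4 + y^3 → y^5 + y^4 + y^3 + y^2 + y
  leading term y^5: subtract (1)·g_3 from y^5 + y^4 + y^3 + y^2 + y → y^3 + y^2 + y
  leading term y^3: no divisor's leading term divides it; move y^3 to the remainder.
  leading term y^2: no divisor's leading term divides it; move y^2 to the remainder.
  leading term y: no divisor's leading term divides it; move y to the remainder.
  remainder y^3 + y^2 + y ≠ 0; add m_5 = y^3 + y^2 + y to the basis.

S(g_2,r): lcm = xy. S = x + y^4 + y^3 + y^2 + 1.
  leading term x: subtract (1)·r from x + y^4 + y^3 + y^2 + 1 → y^4 + y^3 + y + 1
  leading term y^4: subtract (y)·m_5 from y^4 + y^3 + y + 1 → y^2 + y + 1
  leading term y^2: no divisor's leading term divides it; move y^2 to the remainder.
  leading term y: no divisor's leading term divides it; move y to the remainder.
  leading term 1: no divisor's leading term divides it; move 1 to the remainder.
  remainder y^2 + y + 1 ≠ 0; add m_6 = y^2 + y + 1 to the basis.

S(g_2,m_5): lcm = xy^3. S = xy + y^6 + y^2.
  leading term xy: subtract (1)·g_2 from xy + y^6 + y^2 → x + y^6 + y^4 + y^2 + 1
  leading term x: subtract (1)·r from x + y^6 + y^4 + y^2 + 1 → y^6 + y^4 + y + 1
  leading term y^6: subtract (y)·g_3 from y^6 + y^4 + y + 1 → y^5 + y^4 + y + 1
  leading term y^5: subtract (1)·g_3 from y^5 + y^4 + y + 1 → y + 1
  leading term y: no divisor's leading term divides it; move y to the remainder.
  leading term 1: no divisor's leading term divides it; move 1 to the remainder.
  remainder y + 1 ≠ 0; add m_7 = y + 1 to the basis.

S(g_3,m_5): lcm = y^5. S = y^3.
  leading term y^3: subtract (1)·m_5 from y^3 → y^2 + y
  leading term y^2: subtract (1)·m_6 from y^2 + y → 1
  leading term 1: no divisor's leading term divides it; move 1 to the remainder.
  remainder 1 ≠ 0; add m_8 = 1 to the basis.

The other S-polynomials (S(g_1,g_2), S(g_1,g_3), S(g_2,g_3), S(g_3,r), S(g_1,m_5), S(r,m_5), S(g_1,m_6), S(g_2,m_6), S(g_3,m_6), S(r,m_6), S(m_5,m_6), S(g_1,m_7), S(g_2,m_7), S(g_3,m_7), S(r,m_7), S(m_5,m_7), S(m_6,m_7), S(g_1,m_8), S(g_2,m_8), S(g_3,m_8), S(r,m_8), S(m_5,m_8), S(m_6,m_8), S(m_7,m_8)) all reduce to 0 modulo the current basis, so we have a Gröbner basis.
Inter-reduce: drop elements whose leading term is divisible by another's, tail-reduce, and make monic.
Reduced Gröbner basis: {1}.
The reduced Gröbner basis of I + (p) is {1}: the ideal is the whole ring, so the enlarged system has no common solution — adjoining p is inconsistent.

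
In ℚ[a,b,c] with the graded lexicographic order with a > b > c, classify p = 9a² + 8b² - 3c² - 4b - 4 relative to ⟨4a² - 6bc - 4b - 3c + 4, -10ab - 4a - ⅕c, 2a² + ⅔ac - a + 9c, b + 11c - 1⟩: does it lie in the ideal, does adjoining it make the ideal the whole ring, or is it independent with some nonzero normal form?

9a² + 8b² - 3c² - 4b - 4 lies in I (it reduces to 0).

First compute the reduced Gröbner basis of I by Buchberger's algorithm.
f_1 = 4a² - 6bc - 4b - 3c + 4, LT = a².
f_2 = -10ab - 4a - ⅕c, LT = ab.
f_3 = 2a² + ⅔ac - a + 9c, LT = a².
f_4 = b + 11c - 1, LT = b.

S(f_1,f_2): lcm = a²b. S = -3/2b²c - ⅖a² - 1/50ac - b² - ¾bc + b.
  leading term b²c: subtract (-3/2bc)·f_4 from -3/2b²c - ⅖a² - 1/50ac - b² - ¾bc + b → 33/2bc² - ⅖a² - 1/50ac - b² - 9/4bc + b
  leading term bc²: subtract (33/2c²)·f_4 from 33/2bc² - ⅖a² - 1/50ac - b² - 9/4bc + b → -363/2c³ - ⅖a² - 1/50ac - b² - 9/4bc + 33/2c² + b
  leading term c³: no divisor's leading term divides it; move -363/2c³ to the remainder.
  leading term a²: subtract (-1/10)·f_1 from -⅖a² - 1/50ac - b² - 9/4bc + 33/2c² + b → -1/50ac - b² - 57/20bc + 33/2c² + ⅗b - 3/10c + ⅖
  leading term ac: no divisor's leading term divides it; move -1/50ac to the remainder.
  leading term b²: subtract (-b)·f_4 from -b² - 57/20bc + 33/2c² + ⅗b - 3/10c + ⅖ → 163/20bc + 33/2c² - ⅖b - 3/10c + ⅖
  leading term bc: subtract (163/20c)·f_4 from 163/20bc + 33/2c² - ⅖b - 3/10c + ⅖ → -1463/20c² - ⅖b + 157/20c + ⅖
  leading term c²: no divisor's leading term divides it; move -1463/20c² to the remainder.
  leading term b: subtract (-⅖)·f_4 from -⅖b + 157/20c + ⅖ → 49/4c
  leading term c: no divisor's leading term divides it; move 49/4c to the remainder.
  remainder -363/2c³ - 1/50ac - 1463/20c² + 49/4c ≠ 0; add h_5 = -363/2c³ - 1/50ac - 1463/20c² + 49/4c to the basis.

S(f_1,f_3): lcm = a². S = -⅓ac - 3/2bc + ½a - b - 21/4c + 1.
  leading term ac: no divisor's leading term divides it; move -⅓ac to the remainder.
  leading term bc: subtract (-3/2c)·f_4 from -3/2bc + ½a - b - 21/4c + 1 → 33/2c² + ½a - b - 27/4c + 1
  leading term c²: no divisor's leading term divides it; move 33/2c² to the remainder.
  leading term a: no divisor's leading term divides it; move ½a to the remainder.
  leading term b: subtract (-1)·f_4 from -b - 27/4c + 1 → 17/4c
  leading term c: no divisor's leading term divides it; move 17/4c to the remainder.
  remainder -⅓ac + 33/2c² + ½a + 17/4c ≠ 0; add h_6 = -⅓ac + 33/2c² + ½a + 17/4c to the basis.

S(f_2,f_3): lcm = a²b. S = -⅓abc + ⅖a² + ½ab + 1/50ac - 9/2bc.
  leading term abc: subtract (1/30c)·f_2 from -⅓abc + ⅖a² + ½ab + 1/50ac - 9/2bc → ⅖a² + ½ab + 23/150ac - 9/2bc + 1/150c²
  leading term a²: subtract (1/10)·f_1 from ⅖a² + ½ab + 23/150ac - 9/2bc + 1/150c² → ½ab + 23/150ac - 39/10bc + 1/150c² + ⅖b + 3/10c - ⅖
  leading term ab: subtract (-1/20)·f_2 from ½ab + 23/150ac - 39/10bc + 1/150c² + ⅖b + 3/10c - ⅖ → 23/150ac - 39/10bc + 1/150c² - ⅕a + ⅖b + 29/100c - ⅖
  leading term ac: subtract (-23/50)·h_6 from 23/150ac - 39/10bc + 1/150c² - ⅕a + ⅖b + 29/100c - ⅖ → -39/10bc + 2279/300c² + 3/100a + ⅖b + 449/200c - ⅖
  leading term bc: subtract (-39/10c)·f_4 from -39/10bc + 2279/300c² + 3/100a + ⅖b + 449/200c - ⅖ → 15149/300c² + 3/100a + ⅖b - 331/200c - ⅖
  leading term c²: no divisor's leading term divides it; move 15149/300c² to the remainder.
  leading term a: no divisor's leading term divides it; move 3/100a to the remainder.
  leading term b: subtract (⅖)·f_4 from ⅖b - 331/200c - ⅖ → -1211/200c
  leading term c: no divisor's leading term divides it; move -1211/200c to the remainder.
  remainder 15149/300c² + 3/100a - 1211/200c ≠ 0; add h_7 = 15149/300c² + 3/100a - 1211/200c to the basis.

S(f_2,f_4): lcm = ab. S = -11ac + 7/5a + 1/50c.
  leading term ac: subtract (33)·h_6 from -11ac + 7/5a + 1/50c → -1089/2c² - 151/10a - 14023/100c
  leading term c²: subtract (-163350/15149)·h_7 from -1089/2c² - 151/10a - 14023/100c → -1119247/75745a - 77835713/378725c
  leading term a: no divisor's leading term divides it; move -1119247/75745a to the remainder.
  leading term c: no divisor's leading term divides it; move -77835713/378725c to the remainder.
  remainder -1119247/75745a - 77835713/378725c ≠ 0; add h_8 = -1119247/75745a - 77835713/378725c to the basis.

S(f_1,h_6): lcm = a²c. S = 99/2ac² - 3/2bc² + 3/2a² + 51/4ac - bc - ¾c² + c.
  leading term ac²: subtract (-297/2c)·h_6 from 99/2ac² - 3/2bc² + 3/2a² + 51/4ac - bc - ¾c² + c → -3/2bc² + 9801/4c³ + 3/2a² + 87ac - bc + 5043/8c² + c
  leading term bc²: subtract (-3/2c²)·f_4 from -3/2bc² + 9801/4c³ + 3/2a² + 87ac - bc + 5043/8c² + c → 9867/4c³ + 3/2a² + 87ac - bc + 5031/8c² + c
  leading term c³: subtract (-299/22)·h_5 from 9867/4c³ + 3/2a² + 87ac - bc + 5031/8c² + c → 3/2a² + 95401/1100ac - bc - 3653/10c² + 14739/88c
  leading term a²: subtract (⅜)·f_1 from 3/2a² + 95401/1100ac - bc - 3653/10c² + 14739/88c → 95401/1100ac + 5/4bc - 3653/10c² + 3/2b + 7419/44c - 3/2
  leading term ac: subtract (-286203/1100)·h_6 from 95401/1100ac + 5/4bc - 3653/10c² + 3/2b + 7419/44c - 3/2 → 5/4bc + 785549/200c² + 286203/2200a + 3/2b + 5607351/4400c - 3/2
  leading term bc: subtract (5/4c)·f_4 from 5/4bc + 785549/200c² + 286203/2200a + 3/2b + 5607351/4400c - 3/2 → 782799/200c² + 286203/2200a + 3/2b + 5612851/4400c - 3/2
  leading term c²: subtract (2348397/30298)·h_7 from 782799/200c² + 286203/2200a + 3/2b + 5612851/4400c - 3/2 → 2129096073/16663900a + 3/2b + 29078019059/16663900c - 3/2
  leading term a: subtract (-2129096073/246234340)·h_8 from 2129096073/16663900a + 3/2b + 29078019059/16663900c - 3/2 → 3/2b - 49380865054/1538964625c - 3/2
  leading term b: subtract (3/2)·f_4 from 3/2b - 49380865054/1538964625c - 3/2 → -149547562733/3077929250c
  leading term c: no divisor's leading term divides it; move -149547562733/3077929250c to the remainder.
  remainder -149547562733/3077929250c ≠ 0; add h_9 = -149547562733/3077929250c to the basis.

The other S-polynomials (S(f_1,f_4), S(f_3,f_4), S(f_1,h_5), S(f_2,h_5), S(f_3,h_5), S(f_4,h_5), S(f_2,h_6), S(f_3,h_6), S(f_4,h_6), S(h_5,h_6), S(f_1,h_7), S(f_2,h_7), S(f_3,h_7), S(f_4,h_7), S(h_5,h_7), S(h_6,h_7), S(f_1,h_8), S(f_2,h_8), S(f_3,h_8), S(f_4,h_8), S(h_5,h_8), S(h_6,h_8), S(h_7,h_8), S(f_1,h_9), S(f_2,h_9), S(f_3,h_9), S(f_4,h_9), S(h_5,h_9), S(h_6,h_9), S(h_7,h_9), S(h_8,h_9)) all reduce to 0 modulo the current basis, so we have a Gröbner basis.
Inter-reduce: drop elements whose leading term is divisible by another's, tail-reduce, and make monic.
Reduced Gröbner basis: {a, b - 1, c}.
Label its elements g_1 = a, g_2 = b - 1, g_3 = c.

Reduce p = 9a² + 8b² - 3c² - 4b - 4 modulo G:
  leading term a²: subtract (9a)·g_1 from 9a² + 8b² - 3c² - 4b - 4 → 8b² - 3c² - 4b - 4
  leading term b²: subtract (8b)·g_2 from 8b² - 3c² - 4b - 4 → -3c² + 4b - 4
  leading term c²: subtract (-3c)·g_3 from -3c² + 4b - 4 → 4b - 4
  leading term b: subtract (4)·g_2 from 4b - 4 → 0
  normal form = 0.
Since the normal form is 0, p ∈ I.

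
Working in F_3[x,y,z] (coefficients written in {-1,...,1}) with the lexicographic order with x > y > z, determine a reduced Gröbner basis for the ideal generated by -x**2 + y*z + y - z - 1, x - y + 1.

G = {x - y + 1, y**2 - y*z + z - 1}

This is the nonlinear analogue of row-reducing a linear system.

f_1 = -x**2 + y*z + y - z - 1, LT = x**2.
f_2 = x - y + 1, LT = x.

S(f_1,f_2): lcm = x**2. S = x*y - x - y*z - y + z + 1.
  leading term x*y: subtract (y)·f_2 from x*y - x - y*z - y + z + 1 → -x + y**2 - y*z + y + z + 1
  leading term x: subtract (-1)·f_2 from -x + y**2 - y*z + y + z + 1 → y**2 - y*z + z - 1
  leading term y**2: no divisor's leading term divides it; move y**2 to the remainder.
  leading term y*z: no divisor's leading term divides it; move -y*z to the remainder.
  leading term z: no divisor's leading term divides it; move z to the remainder.
  leading term 1: no divisor's leading term divides it; move -1 to the remainder.
  remainder y**2 - y*z + z - 1 ≠ 0; add g_3 = y**2 - y*z + z - 1 to the basis.

The other S-polynomials (S(f_1,g_3), S(f_2,g_3)) all reduce to 0 modulo the current basis, so we have a Gröbner basis.
Inter-reduce: drop elements whose leading term is divisible by another's, tail-reduce, and make monic.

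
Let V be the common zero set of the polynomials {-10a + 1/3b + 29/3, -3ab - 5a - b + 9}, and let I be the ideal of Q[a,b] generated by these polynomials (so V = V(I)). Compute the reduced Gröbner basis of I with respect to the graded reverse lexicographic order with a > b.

G = {b^2 + 122/3b - 125/3, a - 1/30b - 29/30}

f_1 = -10a + 1/3b + 29/3, LT = a.
f_2 = -3ab - 5a - b + 9, LT = ab.

S(f_1,f_2): lcm = ab. S = -1/30b^2 - 5/3a - 13/10b + 3.
  reduce S modulo (f_1, f_2):
  remainder -1/30b^2 - 61/45b + 25/18 ≠ 0; add g_3 = -1/30b^2 - 61/45b + 25/18 to the basis.

The other S-polynomials (S(f_1,g_3), S(f_2,g_3)) all reduce to 0 modulo the current basis, so we have a Gröbner basis.
Inter-reduce: drop elements whose leading term is divisible by another's, tail-reduce, and make monic.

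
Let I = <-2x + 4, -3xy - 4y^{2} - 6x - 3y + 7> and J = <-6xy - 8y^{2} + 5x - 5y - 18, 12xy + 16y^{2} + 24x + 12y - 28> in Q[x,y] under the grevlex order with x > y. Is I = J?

For a fixed monomial order, each ideal has a unique reduced Gröbner basis; comparing bases decides equality.
Buchberger on the first generating set:
f_1 = -2x + 4, LT = x.
f_2 = -3xy - 4y^{2} - 6x - 3y + 7, LT = xy.

S(f_1,f_2): lcm = xy. S = -\tfrac{4}{3}y^{2} - 2x - 3y + \tfrac{7}{3}.
  leading term y^{2}: no divisor's leading term divides it; move -\tfrac{4}{3}y^{2} to the remainder.
  leading term x: subtract (1)·f_1 from -2x - 3y + \tfrac{7}{3} → -3y - \tfrac{5}{3}
  leading term y: no divisor's leading term divides it; move -3y to the remainder.
  leading term 1: no divisor's leading term divides it; move -\tfrac{5}{3} to the remainder.
  remainder -\tfrac{4}{3}y^{2} - 3y - \tfrac{5}{3} ≠ 0; add g_3 = -\tfrac{4}{3}y^{2} - 3y - \tfrac{5}{3} to the basis.

S(f_1,g_3): leading monomials are coprime, so the S-polynomial reduces to 0 (Buchberger's first criterion).
S(f_2,g_3): lcm = xy^{2}. S = \tfrac{4}{3}y^{3} - \tfrac{1}{4}xy + y^{2} - \tfrac{5}{4}x - \tfrac{7}{3}y.
  leading term y^{3}: subtract (-y)·g_3 from \tfrac{4}{3}y^{3} - \tfrac{1}{4}xy + y^{2} - \tfrac{5}{4}x - \tfrac{7}{3}y → -\tfrac{1}{4}xy - 2y^{2} - \tfrac{5}{4}x - 4y
  leading term xy: subtract (\tfrac{1}{8}y)·f_1 from -\tfrac{1}{4}xy - 2y^{2} - \tfrac{5}{4}x - 4y → -2y^{2} - \tfrac{5}{4}x - \tfrac{9}{2}y
  leading term y^{2}: subtract (\tfrac{3}{2})·g_3 from -2y^{2} - \tfrac{5}{4}x - \tfrac{9}{2}y → -\tfrac{5}{4}x + \tfrac{5}{2}
  leading term x: subtract (\tfrac{5}{8})·f_1 from -\tfrac{5}{4}x + \tfrac{5}{2} → 0
  remainder 0.

Every S-polynomial of the final basis reduces to 0, so we have a Gröbner basis.
Inter-reduce: drop elements whose leading term is divisible by another's, tail-reduce, and make monic.
Reduced Gröbner basis: {y^{2} + \tfrac{9}{4}y + \tfrac{5}{4}, x - 2}.

Buchberger on the second generating set:
h_1 = -6xy - 8y^{2} + 5x - 5y - 18, LT = xy.
h_2 = 12xy + 16y^{2} + 24x + 12y - 28, LT = xy.

S(h_1,h_2): lcm = xy. S = -\tfrac{17}{6}x - \tfrac{1}{6}y + \tfrac{16}{3}.
  leading term x: no divisor's leading term divides it; move -\tfrac{17}{6}x to the remainder.
  leading term y: no divisor's leading term divides it; move -\tfrac{1}{6}y to the remainder.
  leading term 1: no divisor's leading term divides it; move \tfrac{16}{3} to the remainder.
  remainder -\tfrac{17}{6}x - \tfrac{1}{6}y + \tfrac{16}{3} ≠ 0; add k_3 = -\tfrac{17}{6}x - \tfrac{1}{6}y + \tfrac{16}{3} to the basis.

S(h_1,k_3): lcm = xy. S = \tfrac{65}{51}y^{2} - \tfrac{5}{6}x + \tfrac{277}{102}y + 3.
  leading term y^{2}: no divisor's leading term divides it; move \tfrac{65}{51}y^{2} to the remainder.
  leading term x: subtract (\tfrac{5}{17})·k_3 from -\tfrac{5}{6}x + \tfrac{277}{102}y + 3 → \tfrac{47}{17}y + \tfrac{73}{51}
  leading term y: no divisor's leading term divides it; move \tfrac{47}{17}y to the remainder.
  leading term 1: no divisor's leading term divides it; move \tfrac{73}{51} to the remainder.
  remainder \tfrac{65}{51}y^{2} + \tfrac{47}{17}y + \tfrac{73}{51} ≠ 0; add k_4 = \tfrac{65}{51}y^{2} + \tfrac{47}{17}y + \tfrac{73}{51} to the basis.

S(h_2,k_3): lcm = xy. S = \tfrac{65}{51}y^{2} + 2x + \tfrac{49}{17}y - \tfrac{7}{3}.
  leading term y^{2}: subtract (1)·k_4 from \tfrac{65}{51}y^{2} + 2x + \tfrac{49}{17}y - \tfrac{7}{3} → 2x + \tfrac{2}{17}y - \tfrac{64}{17}
  leading term x: subtract (-\tfrac{12}{17})·k_3 from 2x + \tfrac{2}{17}y - \tfrac{64}{17} → 0
  remainder 0.

S(h_1,k_4): lcm = xy^{2}. S = \tfrac{4}{3}y^{3} - \tfrac{1171}{390}xy + \tfrac{5}{6}y^{2} - \tfrac{73}{65}x + 3y.
  leading term y^{3}: subtract (\tfrac{68}{65}y)·k_4 from \tfrac{4}{3}y^{3} - \tfrac{1171}{390}xy + \tfrac{5}{6}y^{2} - \tfrac{73}{65}x + 3y → -\tfrac{1171}{390}xy - \tfrac{803}{390}y^{2} - \tfrac{73}{65}x + \tfrac{293}{195}y
  leading term xy: subtract (\tfrac{1171}{2340})·h_1 from -\tfrac{1171}{390}xy - \tfrac{803}{390}y^{2} - \tfrac{73}{65}x + \tfrac{293}{195}y → \tfrac{35}{18}y^{2} - \tfrac{8483}{2340}x + \tfrac{9371}{2340}y + \tfrac{1171}{130}
  leading term y^{2}: subtract (\tfrac{119}{78})·k_4 from \tfrac{35}{18}y^{2} - \tfrac{8483}{2340}x + \tfrac{9371}{2340}y + \tfrac{1171}{130} → -\tfrac{8483}{2340}x - \tfrac{499}{2340}y + \tfrac{3992}{585}
  leading term x: subtract (\tfrac{499}{390})·k_3 from -\tfrac{8483}{2340}x - \tfrac{499}{2340}y + \tfrac{3992}{585} → 0
  remainder 0.

S(h_2,k_4): lcm = xy^{2}. S = \tfrac{4}{3}y^{3} - \tfrac{11}{65}xy + y^{2} - \tfrac{73}{65}x - \tfrac{7}{3}y.
  leading term y^{3}: subtract (\tfrac{68}{65}y)·k_4 from \tfrac{4}{3}y^{3} - \tfrac{11}{65}xy + y^{2} - \tfrac{73}{65}x - \tfrac{7}{3}y → -\tfrac{11}{65}xy - \tfrac{123}{65}y^{2} - \tfrac{73}{65}x - \tfrac{249}{65}y
  leading term xy: subtract (\tfrac{11}{390})·h_1 from -\tfrac{11}{65}xy - \tfrac{123}{65}y^{2} - \tfrac{73}{65}x - \tfrac{249}{65}y → -\tfrac{5}{3}y^{2} - \tfrac{493}{390}x - \tfrac{1439}{390}y + \tfrac{33}{65}
  leading term y^{2}: subtract (-\tfrac{17}{13})·k_4 from -\tfrac{5}{3}y^{2} - \tfrac{493}{390}x - \tfrac{1439}{390}y + \tfrac{33}{65} → -\tfrac{493}{390}x - \tfrac{29}{390}y + \tfrac{464}{195}
  leading term x: subtract (\tfrac{29}{65})·k_3 from -\tfrac{493}{390}x - \tfrac{29}{390}y + \tfrac{464}{195} → 0
  remainder 0.

S(k_3,k_4): leading monomials are coprime, so the S-polynomial reduces to 0 (Buchberger's first criterion).
Every S-polynomial of the final basis reduces to 0, so we have a Gröbner basis.
Inter-reduce: drop elements whose leading term is divisible by another's, tail-reduce, and make monic.
Reduced Gröbner basis: {y^{2} + \tfrac{141}{65}y + \tfrac{73}{65}, x + \tfrac{1}{17}y - \tfrac{32}{17}}.

Since the reduced bases disagree, the two ideals are not the same.

No, the ideals differ.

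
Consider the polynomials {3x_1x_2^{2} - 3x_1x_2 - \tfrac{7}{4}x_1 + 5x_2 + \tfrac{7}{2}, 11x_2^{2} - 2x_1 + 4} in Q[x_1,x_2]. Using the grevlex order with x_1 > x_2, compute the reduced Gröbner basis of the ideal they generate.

f_1 = 3x_1x_2^{2} - 3x_1x_2 - \tfrac{7}{4}x_1 + 5x_2 + \tfrac{7}{2}, LT = x_1x_2^{2}.
f_2 = 11x_2^{2} - 2x_1 + 4, LT = x_2^{2}.

S(f_1,f_2): lcm = x_1x_2^{2}. S = \tfrac{2}{11}x_1^{2} - x_1x_2 - \tfrac{125}{132}x_1 + \tfrac{5}{3}x_2 + \tfrac{7}{6}.
  leading term x_1^{2}: no divisor's leading term divides it; move \tfrac{2}{11}x_1^{2} to the remainder.
  leading term x_1x_2: no divisor's leading term divides it; move -x_1x_2 to the remainder.
  leading term x_1: no divisor's leading term divides it; move -\tfrac{125}{132}x_1 to the remainder.
  leading term x_2: no divisor's leading term divides it; move \tfrac{5}{3}x_2 to the remainder.
  leading term 1: no divisor's leading term divides it; move \tfrac{7}{6} to the remainder.
  remainder \tfrac{2}{11}x_1^{2} - x_1x_2 - \tfrac{125}{132}x_1 + \tfrac{5}{3}x_2 + \tfrac{7}{6} ≠ 0; add g_3 = \tfrac{2}{11}x_1^{2} - x_1x_2 - \tfrac{125}{132}x_1 + \tfrac{5}{3}x_2 + \tfrac{7}{6} to the basis.

S(f_1,g_3): lcm = x_1^{2}x_2^{2}. S = \tfrac{11}{2}x_1x_2^{3} - x_1^{2}x_2 + \tfrac{125}{24}x_1x_2^{2} - \tfrac{55}{6}x_2^{3} - \tfrac{7}{12}x_1^{2} + \tfrac{5}{3}x_1x_2 - \tfrac{77}{12}x_2^{2} + \tfrac{7}{6}x_1.
  leading term x_1x_2^{3}: subtract (\tfrac{11}{6}x_2)·f_1 from \tfrac{11}{2}x_1x_2^{3} - x_1^{2}x_2 + \tfrac{125}{24}x_1x_2^{2} - \tfrac{55}{6}x_2^{3} - \tfrac{7}{12}x_1^{2} + \tfrac{5}{3}x_1x_2 - \tfrac{77}{12}x_2^{2} + \tfrac{7}{6}x_1 → -x_1^{2}x_2 + \tfrac{257}{24}x_1x_2^{2} - \tfrac{55}{6}x_2^{3} - \tfrac{7}{12}x_1^{2} + \tfrac{39}{8}x_1x_2 - \tfrac{187}{12}x_2^{2} + \tfrac{7}{6}x_1 - \tfrac{77}{12}x_2
  leading term x_1^{2}x_2: subtract (-\tfrac{11}{2}x_2)·g_3 from -x_1^{2}x_2 + \tfrac{257}{24}x_1x_2^{2} - \tfrac{55}{6}x_2^{3} - \tfrac{7}{12}x_1^{2} + \tfrac{39}{8}x_1x_2 - \tfrac{187}{12}x_2^{2} + \tfrac{7}{6}x_1 - \tfrac{77}{12}x_2 → \tfrac{125}{24}x_1x_2^{2} - \tfrac{55}{6}x_2^{3} - \tfrac{7}{12}x_1^{2} - \tfrac{1}{3}x_1x_2 - \tfrac{77}{12}x_2^{2} + \tfrac{7}{6}x_1
  leading term x_1x_2^{2}: subtract (\tfrac{125}{72})·f_1 from \tfrac{125}{24}x_1x_2^{2} - \tfrac{55}{6}x_2^{3} - \tfrac{7}{12}x_1^{2} - \tfrac{1}{3}x_1x_2 - \tfrac{77}{12}x_2^{2} + \tfrac{7}{6}x_1 → -\tfrac{55}{6}x_2^{3} - \tfrac{7}{12}x_1^{2} + \tfrac{39}{8}x_1x_2 - \tfrac{77}{12}x_2^{2} + \tfrac{1211}{288}x_1 - \tfrac{625}{72}x_2 - \tfrac{875}{144}
  leading term x_2^{3}: subtract (-\tfrac{5}{6}x_2)·f_2 from -\tfrac{55}{6}x_2^{3} - \tfrac{7}{12}x_1^{2} + \tfrac{39}{8}x_1x_2 - \tfrac{77}{12}x_2^{2} + \tfrac{1211}{288}x_1 - \tfrac{625}{72}x_2 - \tfrac{875}{144} → -\tfrac{7}{12}x_1^{2} + \tfrac{77}{24}x_1x_2 - \tfrac{77}{12}x_2^{2} + \tfrac{1211}{288}x_1 - \tfrac{385}{72}x_2 - \tfrac{875}{144}
  leading term x_1^{2}: subtract (-\tfrac{77}{24})·g_3 from -\tfrac{7}{12}x_1^{2} + \tfrac{77}{24}x_1x_2 - \tfrac{77}{12}x_2^{2} + \tfrac{1211}{288}x_1 - \tfrac{385}{72}x_2 - \tfrac{875}{144} → -\tfrac{77}{12}x_2^{2} + \tfrac{7}{6}x_1 - \tfrac{7}{3}
  leading term x_2^{2}: subtract (-\tfrac{7}{12})·f_2 from -\tfrac{77}{12}x_2^{2} + \tfrac{7}{6}x_1 - \tfrac{7}{3} → 0
  remainder 0.

S(f_2,g_3): leading monomials are coprime, so the S-polynomial reduces to 0 (Buchberger's first criterion).
Every S-polynomial of the final basis reduces to 0, so we have a Gröbner basis.
Inter-reduce: drop elements whose leading term is divisible by another's, tail-reduce, and make monic.

G = {x_1^{2} - \tfrac{11}{2}x_1x_2 - \tfrac{125}{24}x_1 + \tfrac{55}{6}x_2 + \tfrac{77}{12}, x_2^{2} - \tfrac{2}{11}x_1 + \tfrac{4}{11}}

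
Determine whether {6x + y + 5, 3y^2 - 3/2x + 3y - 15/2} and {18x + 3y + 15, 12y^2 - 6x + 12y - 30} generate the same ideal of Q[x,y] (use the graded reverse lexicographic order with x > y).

Yes, the ideals are equal.

Equality of ideals is decidable: compute both reduced Gröbner bases (unique for the ordering) and check whether they agree.
Buchberger on the first generating set:
f_1 = 6x + y + 5, LT = x.
f_2 = 3y^2 - 3/2x + 3y - 15/2, LT = y^2.

The S-polynomials (S(f_1,f_2)) all reduce to 0 modulo the current basis, so we have a Gröbner basis.
Inter-reduce: drop elements whose leading term is divisible by another's, tail-reduce, and make monic.
Reduced Gröbner basis: {y^2 + 13/12y - 25/12, x + 1/6y + 5/6}.

Buchberger on the second generating set:
h_1 = 18x + 3y + 15, LT = x.
h_2 = 12y^2 - 6x + 12y - 30, LT = y^2.

The S-polynomials (S(h_1,h_2)) all reduce to 0 modulo the current basis, so we have a Gröbner basis.
Inter-reduce: drop elements whose leading term is divisible by another's, tail-reduce, and make monic.
Reduced Gröbner basis: {y^2 + 13/12y - 25/12, x + 1/6y + 5/6}.

The two bases agree; hence the ideals are identical.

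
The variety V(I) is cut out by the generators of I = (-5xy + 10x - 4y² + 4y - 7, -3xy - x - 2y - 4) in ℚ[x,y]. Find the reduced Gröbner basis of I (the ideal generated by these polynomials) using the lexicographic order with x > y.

f_1 = -5xy + 10x - 4y² + 4y - 7, LT = xy.
f_2 = -3xy - x - 2y - 4, LT = xy.

S(f_1,f_2): lcm = xy. S = -7/3x + ⅘y² - 22/15y + 1/15.
  leading term x: no divisor's leading term divides it; move -7/3x to the remainder.
  leading term y²: no divisor's leading term divides it; move ⅘y² to the remainder.
  leading term y: no divisor's leading term divides it; move -22/15y to the remainder.
  leading term 1: no divisor's leading term divides it; move 1/15 to the remainder.
  remainder -7/3x + ⅘y² - 22/15y + 1/15 ≠ 0; add g_3 = -7/3x + ⅘y² - 22/15y + 1/15 to the basis.

S(f_1,g_3): lcm = xy. S = -2x + 12/35y³ + 6/35y² - 27/35y + 7/5.
  leading term x: subtract (6/7)·g_3 from -2x + 12/35y³ + 6/35y² - 27/35y + 7/5 → 12/35y³ - 18/35y² + 17/35y + 47/35
  leading term y³: no divisor's leading term divides it; move 12/35y³ to the remainder.
  leading term y²: no divisor's leading term divides it; move -18/35y² to the remainder.
  leading term y: no divisor's leading term divides it; move 17/35y to the remainder.
  leading term 1: no divisor's leading term divides it; move 47/35 to the remainder.
  remainder 12/35y³ - 18/35y² + 17/35y + 47/35 ≠ 0; add g_4 = 12/35y³ - 18/35y² + 17/35y + 47/35 to the basis.

The other S-polynomials (S(f_2,g_3), S(f_1,g_4), S(f_2,g_4), S(g_3,g_4)) all reduce to 0 modulo the current basis, so we have a Gröbner basis.
Inter-reduce: drop elements whose leading term is divisible by another's, tail-reduce, and make monic.

G = {x - 12/35y² + 22/35y - 1/35, y³ - 3/2y² + 17/12y + 47/12}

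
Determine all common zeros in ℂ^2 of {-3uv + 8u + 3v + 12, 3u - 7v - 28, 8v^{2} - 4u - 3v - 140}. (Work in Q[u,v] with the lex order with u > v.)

{(0, -4)}

Compute a lex Gröbner basis by Buchberger's algorithm.
f_1 = -3uv + 8u + 3v + 12, LT = uv.
f_2 = 3u - 7v - 28, LT = u.
f_3 = -4u + 8v^{2} - 3v - 140, LT = u.

S(f_1,f_2): lcm = uv. S = -\tfrac{8}{3}u + \tfrac{7}{3}v^{2} + \tfrac{25}{3}v - 4.
  leading term u: subtract (-\tfrac{8}{9})·f_2 from -\tfrac{8}{3}u + \tfrac{7}{3}v^{2} + \tfrac{25}{3}v - 4 → \tfrac{7}{3}v^{2} + \tfrac{19}{9}v - \tfrac{260}{9}
  leading term v^{2}: no divisor's leading term divides it; move \tfrac{7}{3}v^{2} to the remainder.
  leading term v: no divisor's leading term divides it; move \tfrac{19}{9}v to the remainder.
  leading term 1: no divisor's leading term divides it; move -\tfrac{260}{9} to the remainder.
  remainder \tfrac{7}{3}v^{2} + \tfrac{19}{9}v - \tfrac{260}{9} ≠ 0; add h_4 = \tfrac{7}{3}v^{2} + \tfrac{19}{9}v - \tfrac{260}{9} to the basis.

S(f_1,f_3): lcm = uv. S = -\tfrac{8}{3}u + 2v^{3} - \tfrac{3}{4}v^{2} - 36v - 4.
  leading term u: subtract (-\tfrac{8}{9})·f_2 from -\tfrac{8}{3}u + 2v^{3} - \tfrac{3}{4}v^{2} - 36v - 4 → 2v^{3} - \tfrac{3}{4}v^{2} - \tfrac{380}{9}v - \tfrac{260}{9}
  leading term v^{3}: subtract (\tfrac{6}{7}v)·h_4 from 2v^{3} - \tfrac{3}{4}v^{2} - \tfrac{380}{9}v - \tfrac{260}{9} → -\tfrac{215}{84}v^{2} - \tfrac{1100}{63}v - \tfrac{260}{9}
  leading term v^{2}: subtract (-\tfrac{215}{196})·h_4 from -\tfrac{215}{84}v^{2} - \tfrac{1100}{63}v - \tfrac{260}{9} → -\tfrac{8905}{588}v - \tfrac{8905}{147}
  leading term v: no divisor's leading term divides it; move -\tfrac{8905}{588}v to the remainder.
  leading term 1: no divisor's leading term divides it; move -\tfrac{8905}{147} to the remainder.
  remainder -\tfrac{8905}{588}v - \tfrac{8905}{147} ≠ 0; add h_5 = -\tfrac{8905}{588}v - \tfrac{8905}{147} to the basis.

The other S-polynomials (S(f_2,f_3), S(f_1,h_4), S(f_2,h_4), S(f_3,h_4), S(f_1,h_5), S(f_2,h_5), S(f_3,h_5), S(h_4,h_5)) all reduce to 0 modulo the current basis, so we have a Gröbner basis.
Inter-reduce: drop elements whose leading term is divisible by another's, tail-reduce, and make monic.
Reduced Gröbner basis: {u, v + 4}.

The lex basis is triangular: the last element involves only v. Solving v + 4 = 0 gives v ∈ {-4}; substituting each value into the earlier elements determines the remaining variables.
  v = -4: the earlier basis element becomes u = 0, giving u = 0 — point (0, -4).
A lex Gröbner basis triangularizes the system, enabling back-substitution.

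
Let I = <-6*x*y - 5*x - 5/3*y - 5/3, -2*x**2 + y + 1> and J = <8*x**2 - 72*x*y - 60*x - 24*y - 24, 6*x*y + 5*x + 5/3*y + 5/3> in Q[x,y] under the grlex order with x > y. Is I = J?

Yes, the ideals are equal.

Since reduced Gröbner bases are canonical representatives of ideals under a given ordering, it suffices to compute and compare them.
Buchberger on the first generating set:
f_1 = -6*x*y - 5*x - 5/3*y - 5/3, LT = x*y.
f_2 = -2*x**2 + y + 1, LT = x**2.

S(f_1,f_2): lcm = x**2*y. S = 5/6*x**2 + 5/18*x*y + 1/2*y**2 + 5/18*x + 1/2*y.
  leading term x**2: subtract (-5/12)·f_2 from 5/6*x**2 + 5/18*x*y + 1/2*y**2 + 5/18*x + 1/2*y → 5/18*x*y + 1/2*y**2 + 5/18*x + 11/12*y + 5/12
  leading term x*y: subtract (-5/108)·f_1 from 5/18*x*y + 1/2*y**2 + 5/18*x + 11/12*y + 5/12 → 1/2*y**2 + 5/108*x + 68/81*y + 55/162
  leading term y**2: no divisor's leading term divides it; move 1/2*y**2 to the remainder.
  leading term x: no divisor's leading term divides it; move 5/108*x to the remainder.
  leading term y: no divisor's leading term divides it; move 68/81*y to the remainder.
  leading term 1: no divisor's leading term divides it; move 55/162 to the remainder.
  remainder 1/2*y**2 + 5/108*x + 68/81*y + 55/162 ≠ 0; add g_3 = 1/2*y**2 + 5/108*x + 68/81*y + 55/162 to the basis.

The other S-polynomials (S(f_1,g_3), S(f_2,g_3)) all reduce to 0 modulo the current basis, so we have a Gröbner basis.
Inter-reduce: drop elements whose leading term is divisible by another's, tail-reduce, and make monic.
Reduced Gröbner basis: {x**2 - 1/2*y - 1/2, x*y + 5/6*x + 5/18*y + 5/18, y**2 + 5/54*x + 136/81*y + 55/81}.

Buchberger on the second generating set:
h_1 = 8*x**2 - 72*x*y - 60*x - 24*y - 24, LT = x**2.
h_2 = 6*x*y + 5*x + 5/3*y + 5/3, LT = x*y.

S(h_1,h_2): lcm = x**2*y. S = -9*x*y**2 - 5/6*x**2 - 70/9*x*y - 3*y**2 - 5/18*x - 3*y.
  leading term x*y**2: subtract (-3/2*y)·h_2 from -9*x*y**2 - 5/6*x**2 - 70/9*x*y - 3*y**2 - 5/18*x - 3*y → -5/6*x**2 - 5/18*x*y - 1/2*y**2 - 5/18*x - 1/2*y
  leading term x**2: subtract (-5/48)·h_1 from -5/6*x**2 - 5/18*x*y - 1/2*y**2 - 5/18*x - 1/2*y → -70/9*x*y - 1/2*y**2 - 235/36*x - 3*y - 5/2
  leading term x*y: subtract (-35/27)·h_2 from -70/9*x*y - 1/2*y**2 - 235/36*x - 3*y - 5/2 → -1/2*y**2 - 5/108*x - 68/81*y - 55/162
  leading term y**2: no divisor's leading term divides it; move -1/2*y**2 to the remainder.
  leading term x: no divisor's leading term divides it; move -5/108*x to the remainder.
  leading term y: no divisor's leading term divides it; move -68/81*y to the remainder.
  leading term 1: no divisor's leading term divides it; move -55/162 to the remainder.
  remainder -1/2*y**2 - 5/108*x - 68/81*y - 55/162 ≠ 0; add k_3 = -1/2*y**2 - 5/108*x - 68/81*y - 55/162 to the basis.

The other S-polynomials (S(h_1,k_3), S(h_2,k_3)) all reduce to 0 modulo the current basis, so we have a Gröbner basis.
Inter-reduce: drop elements whose leading term is divisible by another's, tail-reduce, and make monic.
Reduced Gröbner basis: {x**2 - 1/2*y - 1/2, x*y + 5/6*x + 5/18*y + 5/18, y**2 + 5/54*x + 136/81*y + 55/81}.

These coincide, so the ideals are equal.
The same test decides containment: I ⊆ J iff every generator of I reduces to 0 modulo a Gröbner basis of J.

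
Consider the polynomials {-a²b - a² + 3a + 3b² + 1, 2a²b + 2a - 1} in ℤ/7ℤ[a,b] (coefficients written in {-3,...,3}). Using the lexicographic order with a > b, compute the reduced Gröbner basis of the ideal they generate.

f_1 = -a²b - a² + 3a + 3b² + 1, LT = a²b.
f_2 = 2a²b + 2a - 1, LT = a²b.

S(f_1,f_2): lcm = a²b. S = a² + 3a - 3b² + 3.
  leading term a²: no divisor's leading term divides it; move a² to the remainder.
  leading term a: no divisor's leading term divides it; move 3a to the remainder.
  leading term b²: no divisor's leading term divides it; move -3b² to the remainder.
  leading term 1: no divisor's leading term divides it; move 3 to the remainder.
  remainder a² + 3a - 3b² + 3 ≠ 0; add g_3 = a² + 3a - 3b² + 3 to the basis.

S(f_1,g_3): lcm = a²b. S = a² - 3ab - 3a + 3b³ - 3b² - 3b - 1.
  leading term a²: subtract (1)·g_3 from a² - 3ab - 3a + 3b³ - 3b² - 3b - 1 → -3ab + a + 3b³ - 3b + 3
  leading term ab: no divisor's leading term divides it; move -3ab to the remainder.
  leading term a: no divisor's leading term divides it; move a to the remainder.
  leading term b³: no divisor's leading term divides it; move 3b³ to the remainder.
  leading term b: no divisor's leading term divides it; move -3b to the remainder.
  leading term 1: no divisor's leading term divides it; move 3 to the remainder.
  remainder -3ab + a + 3b³ - 3b + 3 ≠ 0; add g_4 = -3ab + a + 3b³ - 3b + 3 to the basis.

S(f_1,g_4): lcm = a²b. S = -a² + ab³ - ab - 2a - 3b² - 1.
  leading term a²: subtract (-1)·g_3 from -a² + ab³ - ab - 2a - 3b² - 1 → ab³ - ab + a + b² + 2
  leading term ab³: subtract (2b²)·g_4 from ab³ - ab + a + b² + 2 → -2ab² - ab + a + b⁵ - b³ + 2b² + 2
  leading term ab²: subtract (3b)·g_4 from -2ab² - ab + a + b⁵ - b³ + 2b² + 2 → 3ab + a + b⁵ - 2b⁴ - b³ - 3b² - 2b + 2
  leading term ab: subtract (-1)·g_4 from 3ab + a + b⁵ - 2b⁴ - b³ - 3b² - 2b + 2 → 2a + b⁵ - 2b⁴ + 2b³ - 3b² + 2b - 2
  leading term a: no divisor's leading term divides it; move 2a to the remainder.
  leading term b⁵: no divisor's leading term divides it; move b⁵ to the remainder.
  leading term b⁴: no divisor's leading term divides it; move -2b⁴ to the remainder.
  leading term b³: no divisor's leading term divides it; move 2b³ to the remainder.
  leading term b²: no divisor's leading term divides it; move -3b² to the remainder.
  leading term b: no divisor's leading term divides it; move 2b to the remainder.
  leading term 1: no divisor's leading term divides it; move -2 to the remainder.
  remainder 2a + b⁵ - 2b⁴ + 2b³ - 3b² + 2b - 2 ≠ 0; add g_5 = 2a + b⁵ - 2b⁴ + 2b³ - 3b² + 2b - 2 to the basis.

S(f_1,g_5): lcm = a²b. S = a² + 3ab⁶ + ab⁵ - ab⁴ - 2ab³ - ab² + ab - 3a - 3b² - 1.
  leading term a²: subtract (1)·g_3 from a² + 3ab⁶ + ab⁵ - ab⁴ - 2ab³ - ab² + ab - 3a - 3b² - 1 → 3ab⁶ + ab⁵ - ab⁴ - 2ab³ - ab² + ab + a + 3
  leading term ab⁶: subtract (-b⁵)·g_4 from 3ab⁶ + ab⁵ - ab⁴ - 2ab³ - ab² + ab + a + 3 → 2ab⁵ - ab⁴ - 2ab³ - ab² + ab + a + 3b⁸ - 3b⁶ + 3b⁵ + 3
  leading term ab⁵: subtract (-3b⁴)·g_4 from 2ab⁵ - ab⁴ - 2ab³ - ab² + ab + a + 3b⁸ - 3b⁶ + 3b⁵ + 3 → 2ab⁴ - 2ab³ - ab² + ab + a + 3b⁸ + 2b⁷ - 3b⁶ + b⁵ + 2b⁴ + 3
  leading term ab⁴: subtract (-3b³)·g_4 from 2ab⁴ - 2ab³ - ab² + ab + a + 3b⁸ + 2b⁷ - 3b⁶ + b⁵ + 2b⁴ + 3 → ab³ - ab² + ab + a + 3b⁸ + 2b⁷ - b⁶ + b⁵ + 2b³ + 3
  leading term ab³: subtract (2b²)·g_4 from ab³ - ab² + ab + a + 3b⁸ + 2b⁷ - b⁶ + b⁵ + 2b³ + 3 → -3ab² + ab + a + 3b⁸ + 2b⁷ - b⁶ + 2b⁵ + b³ + b² + 3
  leading term ab²: subtract (b)·g_4 from -3ab² + ab + a + 3b⁸ + 2b⁷ - b⁶ + 2b⁵ + b³ + b² + 3 → a + 3b⁸ + 2b⁷ - b⁶ + 2b⁵ - 3b⁴ + b³ - 3b² - 3b + 3
  leading term a: subtract (-3)·g_5 from a + 3b⁸ + 2b⁷ - b⁶ + 2b⁵ - 3b⁴ + b³ - 3b² - 3b + 3 → 3b⁸ + 2b⁷ - b⁶ - 2b⁵ - 2b⁴ + 2b² + 3b - 3
  leading term b⁸: no divisor's leading term divides it; move 3b⁸ to the remainder.
  leading term b⁷: no divisor's leading term divides it; move 2b⁷ to the remainder.
  leading term b⁶: no divisor's leading term divides it; move -b⁶ to the remainder.
  leading term b⁵: no divisor's leading term divides it; move -2b⁵ to the remainder.
  leading term b⁴: no divisor's leading term divides it; move -2b⁴ to the remainder.
  leading term b²: no divisor's leading term divides it; move 2b² to the remainder.
  leading term b: no divisor's leading term divides it; move 3b to the remainder.
  leading term 1: no divisor's leading term divides it; move -3 to the remainder.
  remainder 3b⁸ + 2b⁷ - b⁶ - 2b⁵ - 2b⁴ + 2b² + 3b - 3 ≠ 0; add g_6 = 3b⁸ + 2b⁷ - b⁶ - 2b⁵ - 2b⁴ + 2b² + 3b - 3 to the basis.

S(g_3,g_5): lcm = a². S = 3ab⁵ + ab⁴ - ab³ - 2ab² - ab - 3a - 3b² + 3.
  leading term ab⁵: subtract (-b⁴)·g_4 from 3ab⁵ + ab⁴ - ab³ - 2ab² - ab - 3a - 3b² + 3 → 2ab⁴ - ab³ - 2ab² - ab - 3a + 3b⁷ - 3b⁵ + 3b⁴ - 3b² + 3
  leading term ab⁴: subtract (-3b³)·g_4 from 2ab⁴ - ab³ - 2ab² - ab - 3a + 3b⁷ - 3b⁵ + 3b⁴ - 3b² + 3 → 2ab³ - 2ab² - ab - 3a + 3b⁷ + 2b⁶ - 3b⁵ + b⁴ + 2b³ - 3b² + 3
  leading term ab³: subtract (-3b²)·g_4 from 2ab³ - 2ab² - ab - 3a + 3b⁷ + 2b⁶ - 3b⁵ + b⁴ + 2b³ - 3b² + 3 → ab² - ab - 3a + 3b⁷ + 2b⁶ - b⁵ + b⁴ - b² + 3
  leading term ab²: subtract (2b)·g_4 from ab² - ab - 3a + 3b⁷ + 2b⁶ - b⁵ + b⁴ - b² + 3 → -3ab - 3a + 3b⁷ + 2b⁶ - b⁵ + 2b⁴ - 2b² + b + 3
  leading term ab: subtract (1)·g_4 from -3ab - 3a + 3b⁷ + 2b⁶ - b⁵ + 2b⁴ - 2b² + b + 3 → 3a + 3b⁷ + 2b⁶ - b⁵ + 2b⁴ - 3b³ - 2b² - 3b
  leading term a: subtract (-2)·g_5 from 3a + 3b⁷ + 2b⁶ - b⁵ + 2b⁴ - 3b³ - 2b² - 3b → 3b⁷ + 2b⁶ + b⁵ - 2b⁴ + b³ - b² + b + 3
  leading term b⁷: no divisor's leading term divides it; move 3b⁷ to the remainder.
  leading term b⁶: no divisor's leading term divides it; move 2b⁶ to the remainder.
  leading term b⁵: no divisor's leading term divides it; move b⁵ to the remainder.
  leading term b⁴: no divisor's leading term divides it; move -2b⁴ to the remainder.
  leading term b³: no divisor's leading term divides it; move b³ to the remainder.
  leading term b²: no divisor's leading term divides it; move -b² to the remainder.
  leading term b: no divisor's leading term divides it; move b to the remainder.
  leading term 1: no divisor's leading term divides it; move 3 to the remainder.
  remainder 3b⁷ + 2b⁶ + b⁵ - 2b⁴ + b³ - b² + b + 3 ≠ 0; add g_7 = 3b⁷ + 2b⁶ + b⁵ - 2b⁴ + b³ - b² + b + 3 to the basis.

S(g_4,g_5): lcm = ab. S = 2a + 3b⁶ + b⁵ - b⁴ - 3b³ - b² + 2b - 1.
  leading term a: subtract (1)·g_5 from 2a + 3b⁶ + b⁵ - b⁴ - 3b³ - b² + 2b - 1 → 3b⁶ + b⁴ + 2b³ + 2b² + 1
  leading term b⁶: no divisor's leading term divides it; move 3b⁶ to the remainder.
  leading term b⁴: no divisor's leading term divides it; move b⁴ to the remainder.
  leading term b³: no divisor's leading term divides it; move 2b³ to the remainder.
  leading term b²: no divisor's leading term divides it; move 2b² to the remainder.
  leading term 1: no divisor's leading term divides it; move 1 to the remainder.
  remainder 3b⁶ + b⁴ + 2b³ + 2b² + 1 ≠ 0; add g_8 = 3b⁶ + b⁴ + 2b³ + 2b² + 1 to the basis.

The other S-polynomials (S(f_2,g_3), S(f_2,g_4), S(g_3,g_4), S(f_2,g_5), S(f_1,g_6), S(f_2,g_6), S(g_3,g_6), S(g_4,g_6), S(g_5,g_6), S(f_1,g_7), S(f_2,g_7), S(g_3,g_7), S(g_4,g_7), S(g_5,g_7), S(g_6,g_7), S(f_1,g_8), S(f_2,g_8), S(g_3,g_8), S(g_4,g_8), S(g_5,g_8), S(g_6,g_8), S(g_7,g_8)) all reduce to 0 modulo the current basis, so we have a Gröbner basis.
Inter-reduce: drop elements whose leading term is divisible by another's, tail-reduce, and make monic.

G = {a - 3b⁵ - b⁴ + b³ + 2b² + b - 1, b⁶ - 2b⁴ + 3b³ + 3b² - 2}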